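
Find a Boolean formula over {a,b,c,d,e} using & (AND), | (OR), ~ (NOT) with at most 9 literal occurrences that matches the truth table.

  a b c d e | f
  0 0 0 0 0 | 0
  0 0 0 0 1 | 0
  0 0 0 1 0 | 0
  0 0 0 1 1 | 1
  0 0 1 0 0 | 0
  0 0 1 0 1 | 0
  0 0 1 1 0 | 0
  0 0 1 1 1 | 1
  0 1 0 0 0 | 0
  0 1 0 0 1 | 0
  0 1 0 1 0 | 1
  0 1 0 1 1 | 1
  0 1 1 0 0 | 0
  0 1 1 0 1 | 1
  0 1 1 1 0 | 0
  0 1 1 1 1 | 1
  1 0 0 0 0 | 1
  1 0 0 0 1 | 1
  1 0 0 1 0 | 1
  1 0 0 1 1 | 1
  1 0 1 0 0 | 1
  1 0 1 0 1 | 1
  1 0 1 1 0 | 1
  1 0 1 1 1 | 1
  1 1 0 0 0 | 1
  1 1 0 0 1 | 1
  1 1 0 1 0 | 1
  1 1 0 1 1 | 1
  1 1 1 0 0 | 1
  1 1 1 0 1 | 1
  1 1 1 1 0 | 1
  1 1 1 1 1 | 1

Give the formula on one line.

  (d & e) = 00010001000100010001000100010001
  (a | (d & e)) = 00010001000100011111111111111111
  ~c = 11110000111100001111000011110000
  (~c | e) = 11110101111101011111010111110101
  (c | d) = 00111111001111110011111100111111
  ((c | d) & b) = 00000000001111110000000000111111
  ((~c | e) & ((c | d) & b)) = 00000000001101010000000000110101
  ((a | (d & e)) | ((~c | e) & ((c | d) & b))) = 00010001001101011111111111111111

((a | (d & e)) | ((~c | e) & ((c | d) & b)))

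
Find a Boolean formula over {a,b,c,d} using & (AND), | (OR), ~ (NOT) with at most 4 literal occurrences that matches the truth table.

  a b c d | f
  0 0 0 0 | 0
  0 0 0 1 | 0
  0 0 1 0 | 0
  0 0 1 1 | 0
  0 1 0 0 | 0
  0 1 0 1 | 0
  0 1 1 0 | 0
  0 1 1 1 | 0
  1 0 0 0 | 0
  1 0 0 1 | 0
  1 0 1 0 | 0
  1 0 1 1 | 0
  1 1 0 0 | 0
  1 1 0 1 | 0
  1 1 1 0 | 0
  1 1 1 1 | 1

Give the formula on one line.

  (c & a) = 0000000000110011
  ((c & a) & d) = 0000000000010001
  (((c & a) & d) & b) = 0000000000000001

(((c & a) & d) & b)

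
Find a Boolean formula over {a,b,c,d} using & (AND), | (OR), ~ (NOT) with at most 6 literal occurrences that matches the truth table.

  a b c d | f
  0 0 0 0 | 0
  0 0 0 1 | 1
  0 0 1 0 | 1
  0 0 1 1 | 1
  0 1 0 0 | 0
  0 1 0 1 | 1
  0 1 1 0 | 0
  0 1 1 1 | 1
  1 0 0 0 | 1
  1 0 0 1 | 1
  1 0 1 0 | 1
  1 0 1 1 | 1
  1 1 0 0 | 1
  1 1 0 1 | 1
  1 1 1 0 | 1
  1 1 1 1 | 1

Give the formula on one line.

(((~b & c) | d) | (~d & (a | d)))

  ~b = 1111000011110000
  (~b & c) = 0011000000110000
  ((~b & c) | d) = 0111010101110101
  ~d = 1010101010101010
  (a | d) = 0101010111111111
  (~d & (a | d)) = 0000000010101010
  (((~b & c) | d) | (~d & (a | d))) = 0111010111111111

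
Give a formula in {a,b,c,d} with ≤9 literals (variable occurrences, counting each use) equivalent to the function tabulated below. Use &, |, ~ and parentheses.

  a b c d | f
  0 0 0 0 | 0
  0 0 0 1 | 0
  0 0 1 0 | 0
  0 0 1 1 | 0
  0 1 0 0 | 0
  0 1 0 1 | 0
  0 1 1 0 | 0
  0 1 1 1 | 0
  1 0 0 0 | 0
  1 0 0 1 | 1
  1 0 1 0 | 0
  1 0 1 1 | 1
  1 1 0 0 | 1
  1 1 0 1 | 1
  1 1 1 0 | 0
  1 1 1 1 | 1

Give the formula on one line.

((((~c | ~b) & (b | (~a | d))) | (a & d)) & a)

  ~c = 1100110011001100
  ~b = 1111000011110000
  (~c | ~b) = 1111110011111100
  ~a = 1111111100000000
  (~a | d) = 1111111101010101
  (b | (~a | d)) = 1111111101011111
  ((~c | ~b) & (b | (~a | d))) = 1111110001011100
  (a & d) = 0000000001010101
  (((~c | ~b) & (b | (~a | d))) | (a & d)) = 1111110001011101
  ((((~c | ~b) & (b | (~a | d))) | (a & d)) & a) = 0000000001011101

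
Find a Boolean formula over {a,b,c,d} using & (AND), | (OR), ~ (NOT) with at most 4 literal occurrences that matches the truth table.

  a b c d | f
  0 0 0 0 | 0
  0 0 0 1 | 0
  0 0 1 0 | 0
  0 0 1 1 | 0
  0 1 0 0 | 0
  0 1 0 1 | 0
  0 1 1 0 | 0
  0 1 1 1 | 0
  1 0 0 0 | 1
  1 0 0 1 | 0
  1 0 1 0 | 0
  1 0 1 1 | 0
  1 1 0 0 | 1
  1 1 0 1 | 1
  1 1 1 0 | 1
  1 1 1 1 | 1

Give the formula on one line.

  ~d = 1010101010101010
  ~c = 1100110011001100
  (~d & ~c) = 1000100010001000
  ((~d & ~c) | b) = 1000111110001111
  (a & ((~d & ~c) | b)) = 0000000010001111

(a & ((~d & ~c) | b))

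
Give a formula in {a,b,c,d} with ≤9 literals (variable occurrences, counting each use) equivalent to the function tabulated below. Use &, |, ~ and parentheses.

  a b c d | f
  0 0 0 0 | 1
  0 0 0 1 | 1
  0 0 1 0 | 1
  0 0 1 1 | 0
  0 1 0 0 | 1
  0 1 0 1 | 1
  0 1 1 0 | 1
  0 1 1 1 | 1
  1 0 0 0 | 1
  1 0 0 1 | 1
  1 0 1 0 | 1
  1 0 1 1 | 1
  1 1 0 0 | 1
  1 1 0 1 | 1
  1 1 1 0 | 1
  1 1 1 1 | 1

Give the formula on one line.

  ~a = 1111111100000000
  (~a & b) = 0000111100000000
  ~c = 1100110011001100
  (~a & ~c) = 1100110000000000
  ((~a & b) | (~a & ~c)) = 1100111100000000
  ~d = 1010101010101010
  (~d | a) = 1010101011111111
  (((~a & b) | (~a & ~c)) | (~d | a)) = 1110111111111111

(((~a & b) | (~a & ~c)) | (~d | a))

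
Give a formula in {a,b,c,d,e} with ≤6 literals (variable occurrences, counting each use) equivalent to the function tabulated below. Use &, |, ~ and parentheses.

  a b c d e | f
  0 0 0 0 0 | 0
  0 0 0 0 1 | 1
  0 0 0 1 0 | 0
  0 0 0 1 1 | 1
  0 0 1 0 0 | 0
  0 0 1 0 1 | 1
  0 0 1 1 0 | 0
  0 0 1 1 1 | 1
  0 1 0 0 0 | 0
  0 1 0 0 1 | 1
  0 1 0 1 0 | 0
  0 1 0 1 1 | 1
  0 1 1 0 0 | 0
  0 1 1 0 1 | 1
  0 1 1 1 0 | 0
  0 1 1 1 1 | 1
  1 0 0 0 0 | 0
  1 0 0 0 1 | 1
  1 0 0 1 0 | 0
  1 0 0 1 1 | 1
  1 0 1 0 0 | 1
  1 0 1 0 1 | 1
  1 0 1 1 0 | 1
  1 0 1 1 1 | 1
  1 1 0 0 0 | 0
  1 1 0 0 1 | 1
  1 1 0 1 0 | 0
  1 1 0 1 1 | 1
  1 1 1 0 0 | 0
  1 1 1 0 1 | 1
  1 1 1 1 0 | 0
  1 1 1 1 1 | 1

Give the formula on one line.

  ~b = 11111111000000001111111100000000
  (a & ~b) = 00000000000000001111111100000000
  ~e = 10101010101010101010101010101010
  (~e & a) = 00000000000000001010101010101010
  (c & (~e & a)) = 00000000000000000000101000001010
  ((a & ~b) & (c & (~e & a))) = 00000000000000000000101000000000
  (((a & ~b) & (c & (~e & a))) | e) = 01010101010101010101111101010101

(((a & ~b) & (c & (~e & a))) | e)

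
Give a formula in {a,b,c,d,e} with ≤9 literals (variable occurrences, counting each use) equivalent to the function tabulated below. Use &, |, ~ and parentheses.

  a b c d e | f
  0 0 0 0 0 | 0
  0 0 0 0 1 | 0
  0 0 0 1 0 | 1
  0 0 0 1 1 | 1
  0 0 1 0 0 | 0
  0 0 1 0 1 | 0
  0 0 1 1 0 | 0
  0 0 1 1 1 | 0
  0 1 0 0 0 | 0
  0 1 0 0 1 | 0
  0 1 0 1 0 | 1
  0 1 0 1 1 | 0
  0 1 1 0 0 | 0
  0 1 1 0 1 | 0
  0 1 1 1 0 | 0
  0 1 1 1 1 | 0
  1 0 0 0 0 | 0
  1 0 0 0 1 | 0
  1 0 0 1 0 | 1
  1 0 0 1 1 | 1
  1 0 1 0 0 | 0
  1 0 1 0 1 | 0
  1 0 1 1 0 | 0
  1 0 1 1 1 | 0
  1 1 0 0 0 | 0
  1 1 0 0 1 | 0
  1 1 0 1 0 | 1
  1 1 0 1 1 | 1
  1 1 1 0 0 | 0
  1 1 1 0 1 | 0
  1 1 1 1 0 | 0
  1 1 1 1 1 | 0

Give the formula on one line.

  ~c = 11110000111100001111000011110000
  (d & ~c) = 00110000001100000011000000110000
  ~b = 11111111000000001111111100000000
  ~e = 10101010101010101010101010101010
  (~e | d) = 10111011101110111011101110111011
  (a & (~e | d)) = 00000000000000001011101110111011
  ((a & (~e | d)) | ~e) = 10101010101010101011101110111011
  (~b | ((a & (~e | d)) | ~e)) = 11111111101010101111111110111011
  ((d & ~c) & (~b | ((a & (~e | d)) | ~e))) = 00110000001000000011000000110000

((d & ~c) & (~b | ((a & (~e | d)) | ~e)))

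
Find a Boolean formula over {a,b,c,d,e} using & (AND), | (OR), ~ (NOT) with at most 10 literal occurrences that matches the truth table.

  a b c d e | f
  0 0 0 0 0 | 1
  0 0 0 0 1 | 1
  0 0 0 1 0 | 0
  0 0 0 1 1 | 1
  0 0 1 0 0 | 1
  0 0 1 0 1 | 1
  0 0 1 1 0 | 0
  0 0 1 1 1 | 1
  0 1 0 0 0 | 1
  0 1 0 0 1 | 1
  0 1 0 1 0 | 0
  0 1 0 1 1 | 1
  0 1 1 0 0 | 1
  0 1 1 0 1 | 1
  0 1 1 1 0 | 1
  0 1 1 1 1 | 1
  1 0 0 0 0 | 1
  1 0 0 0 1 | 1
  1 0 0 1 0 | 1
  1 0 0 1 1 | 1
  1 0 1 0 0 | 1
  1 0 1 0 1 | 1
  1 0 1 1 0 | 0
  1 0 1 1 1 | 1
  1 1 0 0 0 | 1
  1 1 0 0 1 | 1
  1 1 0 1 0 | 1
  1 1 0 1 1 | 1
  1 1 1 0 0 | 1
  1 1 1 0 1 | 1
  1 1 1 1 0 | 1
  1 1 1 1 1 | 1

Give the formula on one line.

  ~c = 11110000111100001111000011110000
  (b | ~c) = 11110000111111111111000011111111
  ~e = 10101010101010101010101010101010
  (~e & c) = 00001010000010100000101000001010
  ((~e & c) | a) = 00001010000010101111111111111111
  ((b | ~c) & ((~e & c) | a)) = 00000000000010101111000011111111
  ~d = 11001100110011001100110011001100
  (~d | e) = 11011101110111011101110111011101
  (((b | ~c) & ((~e & c) | a)) | (~d | e)) = 11011101110111111111110111111111

(((b | ~c) & ((~e & c) | a)) | (~d | e))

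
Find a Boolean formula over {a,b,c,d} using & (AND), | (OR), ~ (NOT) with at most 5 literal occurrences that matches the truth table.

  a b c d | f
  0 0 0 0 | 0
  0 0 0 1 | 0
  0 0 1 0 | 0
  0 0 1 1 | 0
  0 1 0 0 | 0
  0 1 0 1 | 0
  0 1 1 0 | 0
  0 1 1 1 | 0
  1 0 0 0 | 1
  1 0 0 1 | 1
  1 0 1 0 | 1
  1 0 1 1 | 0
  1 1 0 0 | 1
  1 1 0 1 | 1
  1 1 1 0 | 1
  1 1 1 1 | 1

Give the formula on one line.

  ~d = 1010101010101010
  (~d | b) = 1010111110101111
  ~b = 1111000011110000
  ~c = 1100110011001100
  (~b & ~c) = 1100000011000000
  ((~d | b) | (~b & ~c)) = 1110111111101111
  (((~d | b) | (~b & ~c)) & a) = 0000000011101111

(((~d | b) | (~b & ~c)) & a)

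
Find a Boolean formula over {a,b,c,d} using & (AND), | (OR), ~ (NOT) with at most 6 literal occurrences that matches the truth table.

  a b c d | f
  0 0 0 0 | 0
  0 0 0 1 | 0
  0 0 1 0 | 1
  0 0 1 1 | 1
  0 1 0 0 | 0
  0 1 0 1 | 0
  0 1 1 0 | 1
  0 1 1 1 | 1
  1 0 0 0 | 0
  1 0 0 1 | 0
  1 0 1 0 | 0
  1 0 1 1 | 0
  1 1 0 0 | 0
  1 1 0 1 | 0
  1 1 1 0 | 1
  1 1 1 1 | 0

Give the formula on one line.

  ~a = 1111111100000000
  ~c = 1100110011001100
  (~a | ~c) = 1111111111001100
  ~d = 1010101010101010
  ((~a | ~c) | ~d) = 1111111111101110
  (b | ~a) = 1111111100001111
  ((b | ~a) & c) = 0011001100000011
  (((~a | ~c) | ~d) & ((b | ~a) & c)) = 0011001100000010

(((~a | ~c) | ~d) & ((b | ~a) & c))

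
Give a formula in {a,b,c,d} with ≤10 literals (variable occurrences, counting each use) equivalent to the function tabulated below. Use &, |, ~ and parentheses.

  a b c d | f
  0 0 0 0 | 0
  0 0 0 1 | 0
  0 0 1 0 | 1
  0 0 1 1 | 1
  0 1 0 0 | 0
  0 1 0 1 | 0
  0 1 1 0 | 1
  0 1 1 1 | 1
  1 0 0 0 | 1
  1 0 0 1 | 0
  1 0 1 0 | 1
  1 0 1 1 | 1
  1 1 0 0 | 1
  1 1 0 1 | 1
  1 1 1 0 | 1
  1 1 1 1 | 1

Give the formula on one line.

  ~d = 1010101010101010
  (~d & a) = 0000000010101010
  ~b = 1111000011110000
  (~b | c) = 1111001111110011
  (a | (~b | c)) = 1111001111111111
  (b | c) = 0011111100111111
  ((a | (~b | c)) & (b | c)) = 0011001100111111
  ((~d & a) | ((a | (~b | c)) & (b | c))) = 0011001110111111

((~d & a) | ((a | (~b | c)) & (b | c)))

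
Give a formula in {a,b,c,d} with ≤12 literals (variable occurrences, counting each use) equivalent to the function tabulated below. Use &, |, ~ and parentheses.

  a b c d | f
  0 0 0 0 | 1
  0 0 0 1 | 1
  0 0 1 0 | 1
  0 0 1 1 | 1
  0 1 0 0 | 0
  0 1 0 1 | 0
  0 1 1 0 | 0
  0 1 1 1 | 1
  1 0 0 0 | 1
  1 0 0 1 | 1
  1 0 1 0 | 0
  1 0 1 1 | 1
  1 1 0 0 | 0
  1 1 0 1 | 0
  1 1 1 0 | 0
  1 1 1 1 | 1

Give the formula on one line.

((((b | (~a | ~c)) & ~b) | ((c & ~b) & d)) | (c & d))

  ~a = 1111111100000000
  ~c = 1100110011001100
  (~a | ~c) = 1111111111001100
  (b | (~a | ~c)) = 1111111111001111
  ~b = 1111000011110000
  ((b | (~a | ~c)) & ~b) = 1111000011000000
  (c & ~b) = 0011000000110000
  ((c & ~b) & d) = 0001000000010000
  (((b | (~a | ~c)) & ~b) | ((c & ~b) & d)) = 1111000011010000
  (c & d) = 0001000100010001
  ((((b | (~a | ~c)) & ~b) | ((c & ~b) & d)) | (c & d)) = 1111000111010001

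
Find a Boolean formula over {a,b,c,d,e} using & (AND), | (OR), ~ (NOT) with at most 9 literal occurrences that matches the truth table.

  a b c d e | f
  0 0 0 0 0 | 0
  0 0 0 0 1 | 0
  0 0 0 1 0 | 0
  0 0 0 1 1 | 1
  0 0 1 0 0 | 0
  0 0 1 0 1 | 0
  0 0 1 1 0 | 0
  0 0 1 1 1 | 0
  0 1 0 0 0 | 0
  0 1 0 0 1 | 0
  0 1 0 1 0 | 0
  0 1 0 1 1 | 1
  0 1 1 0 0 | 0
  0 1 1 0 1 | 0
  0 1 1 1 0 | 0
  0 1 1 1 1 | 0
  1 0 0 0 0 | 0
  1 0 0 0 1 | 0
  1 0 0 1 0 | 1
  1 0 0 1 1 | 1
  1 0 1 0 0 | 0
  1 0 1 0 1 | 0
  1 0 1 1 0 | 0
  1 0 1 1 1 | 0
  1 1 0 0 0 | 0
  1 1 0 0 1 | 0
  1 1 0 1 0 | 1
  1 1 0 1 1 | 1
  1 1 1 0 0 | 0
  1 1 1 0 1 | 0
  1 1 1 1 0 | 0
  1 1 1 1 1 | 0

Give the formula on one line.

((d | (e & c)) & (((~a & ~e) | ~c) & (a | e)))

  (e & c) = 00000101000001010000010100000101
  (d | (e & c)) = 00110111001101110011011100110111
  ~a = 11111111111111110000000000000000
  ~e = 10101010101010101010101010101010
  (~a & ~e) = 10101010101010100000000000000000
  ~c = 11110000111100001111000011110000
  ((~a & ~e) | ~c) = 11111010111110101111000011110000
  (a | e) = 01010101010101011111111111111111
  (((~a & ~e) | ~c) & (a | e)) = 01010000010100001111000011110000
  ((d | (e & c)) & (((~a & ~e) | ~c) & (a | e))) = 00010000000100000011000000110000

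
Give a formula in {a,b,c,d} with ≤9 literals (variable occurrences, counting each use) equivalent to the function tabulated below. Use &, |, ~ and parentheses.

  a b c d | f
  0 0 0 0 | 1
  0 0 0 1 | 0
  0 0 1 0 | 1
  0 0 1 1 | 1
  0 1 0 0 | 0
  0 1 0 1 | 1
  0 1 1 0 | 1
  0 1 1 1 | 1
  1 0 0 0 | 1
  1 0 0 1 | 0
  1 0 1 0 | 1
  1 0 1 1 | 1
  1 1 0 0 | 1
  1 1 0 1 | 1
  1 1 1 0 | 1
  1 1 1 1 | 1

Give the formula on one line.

  (c | a) = 0011001111111111
  ~d = 1010101010101010
  ((c | a) & ~d) = 0010001010101010
  ~b = 1111000011110000
  (c | ~d) = 1011101110111011
  (~b & (c | ~d)) = 1011000010110000
  (b & d) = 0000010100000101
  ((~b & (c | ~d)) | (b & d)) = 1011010110110101
  (((c | a) & ~d) | ((~b & (c | ~d)) | (b & d))) = 1011011110111111

(((c | a) & ~d) | ((~b & (c | ~d)) | (b & d)))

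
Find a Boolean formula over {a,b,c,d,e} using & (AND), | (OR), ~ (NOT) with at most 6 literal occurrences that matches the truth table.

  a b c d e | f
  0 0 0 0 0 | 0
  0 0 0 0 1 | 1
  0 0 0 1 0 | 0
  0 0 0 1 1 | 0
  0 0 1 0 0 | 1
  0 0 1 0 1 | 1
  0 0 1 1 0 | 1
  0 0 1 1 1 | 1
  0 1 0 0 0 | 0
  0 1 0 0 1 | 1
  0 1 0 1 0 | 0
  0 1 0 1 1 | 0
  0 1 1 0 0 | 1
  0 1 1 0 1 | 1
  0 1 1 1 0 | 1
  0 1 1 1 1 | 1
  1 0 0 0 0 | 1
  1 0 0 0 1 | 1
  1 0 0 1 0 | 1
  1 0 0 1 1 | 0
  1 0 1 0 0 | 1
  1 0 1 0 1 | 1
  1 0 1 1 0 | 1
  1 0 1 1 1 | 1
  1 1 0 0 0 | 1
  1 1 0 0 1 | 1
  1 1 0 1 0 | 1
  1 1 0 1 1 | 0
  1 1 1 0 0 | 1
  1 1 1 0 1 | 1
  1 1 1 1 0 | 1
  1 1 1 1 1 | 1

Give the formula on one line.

(((~d | ~e) & (e | (a | c))) | c)

  ~d = 11001100110011001100110011001100
  ~e = 10101010101010101010101010101010
  (~d | ~e) = 11101110111011101110111011101110
  (a | c) = 00001111000011111111111111111111
  (e | (a | c)) = 01011111010111111111111111111111
  ((~d | ~e) & (e | (a | c))) = 01001110010011101110111011101110
  (((~d | ~e) & (e | (a | c))) | c) = 01001111010011111110111111101111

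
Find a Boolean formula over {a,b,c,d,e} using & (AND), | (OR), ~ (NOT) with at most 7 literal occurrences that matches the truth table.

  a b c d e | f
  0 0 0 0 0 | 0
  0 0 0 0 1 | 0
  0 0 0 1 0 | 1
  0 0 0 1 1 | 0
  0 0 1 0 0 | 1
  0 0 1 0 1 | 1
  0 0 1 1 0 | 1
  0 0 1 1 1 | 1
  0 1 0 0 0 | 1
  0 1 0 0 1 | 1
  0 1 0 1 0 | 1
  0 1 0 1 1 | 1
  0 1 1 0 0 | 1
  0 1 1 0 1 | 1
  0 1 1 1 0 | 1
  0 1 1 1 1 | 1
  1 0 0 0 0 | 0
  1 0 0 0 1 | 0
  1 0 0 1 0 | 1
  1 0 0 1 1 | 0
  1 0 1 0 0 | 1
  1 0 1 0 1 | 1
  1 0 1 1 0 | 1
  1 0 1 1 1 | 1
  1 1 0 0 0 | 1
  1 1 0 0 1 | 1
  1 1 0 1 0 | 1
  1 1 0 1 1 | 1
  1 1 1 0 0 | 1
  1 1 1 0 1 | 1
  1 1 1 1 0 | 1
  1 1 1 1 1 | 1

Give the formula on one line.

  ~e = 10101010101010101010101010101010
  (d & ~e) = 00100010001000100010001000100010
  (b | c) = 00001111111111110000111111111111
  ((d & ~e) | (b | c)) = 00101111111111110010111111111111

((d & ~e) | (b | c))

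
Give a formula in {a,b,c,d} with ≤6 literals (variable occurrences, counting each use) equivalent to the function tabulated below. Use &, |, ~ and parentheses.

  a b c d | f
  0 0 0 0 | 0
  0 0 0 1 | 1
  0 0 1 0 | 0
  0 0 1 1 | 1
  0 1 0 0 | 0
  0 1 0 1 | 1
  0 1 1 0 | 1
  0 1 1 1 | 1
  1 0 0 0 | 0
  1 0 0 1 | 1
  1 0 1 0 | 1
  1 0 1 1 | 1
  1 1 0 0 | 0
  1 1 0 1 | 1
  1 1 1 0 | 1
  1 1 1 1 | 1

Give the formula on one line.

  ~c = 1100110011001100
  (a | ~c) = 1100110011111111
  ((a | ~c) | d) = 1101110111111111
  (((a | ~c) | d) | b) = 1101111111111111
  ((((a | ~c) | d) | b) & c) = 0001001100110011
  (((((a | ~c) | d) | b) & c) | d) = 0101011101110111

(((((a | ~c) | d) | b) & c) | d)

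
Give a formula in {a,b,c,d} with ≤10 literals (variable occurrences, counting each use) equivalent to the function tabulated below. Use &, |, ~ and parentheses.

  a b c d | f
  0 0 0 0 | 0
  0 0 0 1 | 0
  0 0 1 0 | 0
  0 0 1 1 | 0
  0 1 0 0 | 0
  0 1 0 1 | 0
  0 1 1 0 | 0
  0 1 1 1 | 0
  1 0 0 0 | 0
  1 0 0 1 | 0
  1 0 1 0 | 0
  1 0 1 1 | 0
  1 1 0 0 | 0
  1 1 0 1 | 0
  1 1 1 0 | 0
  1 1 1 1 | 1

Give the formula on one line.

((((~a | ~d) | ((c & b) & a)) & (b & a)) & d)

  ~a = 1111111100000000
  ~d = 1010101010101010
  (~a | ~d) = 1111111110101010
  (c & b) = 0000001100000011
  ((c & b) & a) = 0000000000000011
  ((~a | ~d) | ((c & b) & a)) = 1111111110101011
  (b & a) = 0000000000001111
  (((~a | ~d) | ((c & b) & a)) & (b & a)) = 0000000000001011
  ((((~a | ~d) | ((c & b) & a)) & (b & a)) & d) = 0000000000000001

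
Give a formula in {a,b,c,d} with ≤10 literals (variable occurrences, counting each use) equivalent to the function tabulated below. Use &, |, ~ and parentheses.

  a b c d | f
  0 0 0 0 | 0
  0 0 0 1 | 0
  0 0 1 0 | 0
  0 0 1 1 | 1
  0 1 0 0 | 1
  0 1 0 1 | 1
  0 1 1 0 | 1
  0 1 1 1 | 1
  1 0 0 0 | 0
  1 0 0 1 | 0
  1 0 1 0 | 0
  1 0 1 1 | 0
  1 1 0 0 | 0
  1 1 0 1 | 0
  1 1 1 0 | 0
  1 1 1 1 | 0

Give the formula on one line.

((~a & (c | (d | b))) & (b | (c & d)))

  ~a = 1111111100000000
  (d | b) = 0101111101011111
  (c | (d | b)) = 0111111101111111
  (~a & (c | (d | b))) = 0111111100000000
  (c & d) = 0001000100010001
  (b | (c & d)) = 0001111100011111
  ((~a & (c | (d | b))) & (b | (c & d))) = 0001111100000000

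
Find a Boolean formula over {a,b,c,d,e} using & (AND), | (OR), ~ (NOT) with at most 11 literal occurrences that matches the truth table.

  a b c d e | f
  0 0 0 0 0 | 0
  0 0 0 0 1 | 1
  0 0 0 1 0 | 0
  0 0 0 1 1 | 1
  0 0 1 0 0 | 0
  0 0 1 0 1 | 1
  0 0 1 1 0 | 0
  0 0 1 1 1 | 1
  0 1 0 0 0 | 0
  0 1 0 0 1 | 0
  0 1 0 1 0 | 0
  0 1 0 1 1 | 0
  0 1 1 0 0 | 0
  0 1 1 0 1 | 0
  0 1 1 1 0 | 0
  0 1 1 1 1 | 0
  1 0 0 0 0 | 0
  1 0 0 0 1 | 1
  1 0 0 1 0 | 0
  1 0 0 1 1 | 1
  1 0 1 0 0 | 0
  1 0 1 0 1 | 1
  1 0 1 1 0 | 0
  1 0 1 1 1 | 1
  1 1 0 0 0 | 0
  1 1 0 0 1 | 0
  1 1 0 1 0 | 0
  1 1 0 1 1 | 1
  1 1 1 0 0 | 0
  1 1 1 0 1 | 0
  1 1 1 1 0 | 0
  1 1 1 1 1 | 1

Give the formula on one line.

  ~a = 11111111111111110000000000000000
  (b | ~a) = 11111111111111110000000011111111
  ((b | ~a) | c) = 11111111111111110000111111111111
  (a & ((b | ~a) | c)) = 00000000000000000000111111111111
  ((a & ((b | ~a) | c)) & e) = 00000000000000000000010101010101
  (d & ((a & ((b | ~a) | c)) & e)) = 00000000000000000000000100010001
  ~b = 11111111000000001111111100000000
  (e & ~b) = 01010101000000000101010100000000
  ((d & ((a & ((b | ~a) | c)) & e)) | (e & ~b)) = 01010101000000000101010100010001

((d & ((a & ((b | ~a) | c)) & e)) | (e & ~b))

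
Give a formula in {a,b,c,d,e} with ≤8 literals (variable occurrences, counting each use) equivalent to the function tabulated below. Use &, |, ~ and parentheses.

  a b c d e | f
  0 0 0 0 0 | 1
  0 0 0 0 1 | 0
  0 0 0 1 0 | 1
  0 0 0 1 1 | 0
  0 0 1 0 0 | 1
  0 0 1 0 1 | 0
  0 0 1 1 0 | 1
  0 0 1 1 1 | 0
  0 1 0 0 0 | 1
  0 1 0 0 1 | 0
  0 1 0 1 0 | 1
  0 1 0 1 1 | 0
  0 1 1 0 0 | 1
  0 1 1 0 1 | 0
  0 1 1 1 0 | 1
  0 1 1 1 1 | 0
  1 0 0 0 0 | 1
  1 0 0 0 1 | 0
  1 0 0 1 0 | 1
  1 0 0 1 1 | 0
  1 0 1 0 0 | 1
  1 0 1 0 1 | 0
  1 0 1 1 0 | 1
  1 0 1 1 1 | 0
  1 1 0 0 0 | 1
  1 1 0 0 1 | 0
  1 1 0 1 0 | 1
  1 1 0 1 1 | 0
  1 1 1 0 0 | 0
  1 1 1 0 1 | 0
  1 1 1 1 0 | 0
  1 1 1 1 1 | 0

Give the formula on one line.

((~e & ~a) | (~e & ((~c | e) | ((~c & b) | ~b))))

  ~e = 10101010101010101010101010101010
  ~a = 11111111111111110000000000000000
  (~e & ~a) = 10101010101010100000000000000000
  ~c = 11110000111100001111000011110000
  (~c | e) = 11110101111101011111010111110101
  (~c & b) = 00000000111100000000000011110000
  ~b = 11111111000000001111111100000000
  ((~c & b) | ~b) = 11111111111100001111111111110000
  ((~c | e) | ((~c & b) | ~b)) = 11111111111101011111111111110101
  (~e & ((~c | e) | ((~c & b) | ~b))) = 10101010101000001010101010100000
  ((~e & ~a) | (~e & ((~c | e) | ((~c & b) | ~b)))) = 10101010101010101010101010100000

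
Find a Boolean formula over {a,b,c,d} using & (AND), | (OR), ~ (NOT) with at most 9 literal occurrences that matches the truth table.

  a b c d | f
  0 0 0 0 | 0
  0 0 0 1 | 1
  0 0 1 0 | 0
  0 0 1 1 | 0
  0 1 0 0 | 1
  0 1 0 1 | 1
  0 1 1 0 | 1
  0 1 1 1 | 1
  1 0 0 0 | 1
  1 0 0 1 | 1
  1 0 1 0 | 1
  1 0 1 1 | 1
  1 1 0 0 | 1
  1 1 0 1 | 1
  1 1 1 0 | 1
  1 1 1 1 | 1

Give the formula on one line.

(((b | ~c) & d) | (a | ((a & (d | ~c)) | b)))

  ~c = 1100110011001100
  (b | ~c) = 1100111111001111
  ((b | ~c) & d) = 0100010101000101
  (d | ~c) = 1101110111011101
  (a & (d | ~c)) = 0000000011011101
  ((a & (d | ~c)) | b) = 0000111111011111
  (a | ((a & (d | ~c)) | b)) = 0000111111111111
  (((b | ~c) & d) | (a | ((a & (d | ~c)) | b))) = 0100111111111111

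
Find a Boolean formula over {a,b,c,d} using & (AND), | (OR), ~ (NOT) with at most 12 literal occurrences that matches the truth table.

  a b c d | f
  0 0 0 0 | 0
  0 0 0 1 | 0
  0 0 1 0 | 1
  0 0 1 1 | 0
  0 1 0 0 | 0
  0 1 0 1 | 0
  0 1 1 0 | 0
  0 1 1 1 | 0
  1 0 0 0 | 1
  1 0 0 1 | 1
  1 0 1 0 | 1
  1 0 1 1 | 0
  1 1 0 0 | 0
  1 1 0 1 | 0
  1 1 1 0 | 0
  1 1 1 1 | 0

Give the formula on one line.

  ~c = 1100110011001100
  ~b = 1111000011110000
  (~c & ~b) = 1100000011000000
  (a & (~c & ~b)) = 0000000011000000
  ~d = 1010101010101010
  (~d & ~b) = 1010000010100000
  ((a & (~c & ~b)) | (~d & ~b)) = 1010000011100000
  (c & ~b) = 0011000000110000
  (b | (c & ~b)) = 0011111100111111
  (a | (b | (c & ~b))) = 0011111111111111
  (((a & (~c & ~b)) | (~d & ~b)) & (a | (b | (c & ~b)))) = 0010000011100000

(((a & (~c & ~b)) | (~d & ~b)) & (a | (b | (c & ~b))))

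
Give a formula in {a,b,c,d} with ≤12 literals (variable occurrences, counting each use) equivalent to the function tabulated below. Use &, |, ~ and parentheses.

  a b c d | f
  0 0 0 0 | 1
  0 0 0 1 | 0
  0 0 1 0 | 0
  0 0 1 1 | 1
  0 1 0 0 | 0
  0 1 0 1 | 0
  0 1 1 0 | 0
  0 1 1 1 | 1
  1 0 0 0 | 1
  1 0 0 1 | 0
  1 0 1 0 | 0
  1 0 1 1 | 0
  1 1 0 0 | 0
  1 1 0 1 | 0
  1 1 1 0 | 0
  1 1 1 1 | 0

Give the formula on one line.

(((c & ~a) & ((~c | d) & ~a)) | ((~d & ~b) & (~b & ~c)))

  ~a = 1111111100000000
  (c & ~a) = 0011001100000000
  ~c = 1100110011001100
  (~c | d) = 1101110111011101
  ((~c | d) & ~a) = 1101110100000000
  ((c & ~a) & ((~c | d) & ~a)) = 0001000100000000
  ~d = 1010101010101010
  ~b = 1111000011110000
  (~d & ~b) = 1010000010100000
  (~b & ~c) = 1100000011000000
  ((~d & ~b) & (~b & ~c)) = 1000000010000000
  (((c & ~a) & ((~c | d) & ~a)) | ((~d & ~b) & (~b & ~c))) = 1001000110000000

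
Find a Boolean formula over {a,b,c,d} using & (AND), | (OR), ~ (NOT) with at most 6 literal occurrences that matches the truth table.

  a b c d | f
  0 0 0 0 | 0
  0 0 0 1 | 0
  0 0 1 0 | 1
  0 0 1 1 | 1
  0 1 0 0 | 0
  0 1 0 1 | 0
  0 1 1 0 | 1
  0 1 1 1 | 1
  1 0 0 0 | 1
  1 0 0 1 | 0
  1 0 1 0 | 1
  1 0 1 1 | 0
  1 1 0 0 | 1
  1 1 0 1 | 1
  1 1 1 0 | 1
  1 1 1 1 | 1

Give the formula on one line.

((a | c) & ((~d & a) | (b | ~a)))

  (a | c) = 0011001111111111
  ~d = 1010101010101010
  (~d & a) = 0000000010101010
  ~a = 1111111100000000
  (b | ~a) = 1111111100001111
  ((~d & a) | (b | ~a)) = 1111111110101111
  ((a | c) & ((~d & a) | (b | ~a))) = 0011001110101111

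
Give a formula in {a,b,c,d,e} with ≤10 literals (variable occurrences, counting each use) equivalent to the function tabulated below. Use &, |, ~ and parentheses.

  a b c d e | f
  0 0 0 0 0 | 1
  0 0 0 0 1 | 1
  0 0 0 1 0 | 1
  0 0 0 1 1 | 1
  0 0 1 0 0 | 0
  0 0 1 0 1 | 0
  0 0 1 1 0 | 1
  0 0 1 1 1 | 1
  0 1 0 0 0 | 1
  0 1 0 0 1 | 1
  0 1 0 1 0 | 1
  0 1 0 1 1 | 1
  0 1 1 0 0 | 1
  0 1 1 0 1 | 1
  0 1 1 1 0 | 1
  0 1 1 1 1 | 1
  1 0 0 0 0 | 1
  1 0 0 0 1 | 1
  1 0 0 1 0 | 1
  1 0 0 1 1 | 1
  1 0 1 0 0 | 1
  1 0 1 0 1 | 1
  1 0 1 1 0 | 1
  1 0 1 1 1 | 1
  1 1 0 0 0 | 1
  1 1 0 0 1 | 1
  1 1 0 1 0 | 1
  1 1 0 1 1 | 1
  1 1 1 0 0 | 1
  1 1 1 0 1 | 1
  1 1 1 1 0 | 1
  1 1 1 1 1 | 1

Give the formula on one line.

  ~a = 11111111111111110000000000000000
  (d & ~a) = 00110011001100110000000000000000
  ~d = 11001100110011001100110011001100
  ~c = 11110000111100001111000011110000
  (~d & ~c) = 11000000110000001100000011000000
  ((d & ~a) | (~d & ~c)) = 11110011111100111100000011000000
  (b | a) = 00000000111111111111111111111111
  (~c | (b | a)) = 11110000111111111111111111111111
  (((d & ~a) | (~d & ~c)) | (~c | (b | a))) = 11110011111111111111111111111111

(((d & ~a) | (~d & ~c)) | (~c | (b | a)))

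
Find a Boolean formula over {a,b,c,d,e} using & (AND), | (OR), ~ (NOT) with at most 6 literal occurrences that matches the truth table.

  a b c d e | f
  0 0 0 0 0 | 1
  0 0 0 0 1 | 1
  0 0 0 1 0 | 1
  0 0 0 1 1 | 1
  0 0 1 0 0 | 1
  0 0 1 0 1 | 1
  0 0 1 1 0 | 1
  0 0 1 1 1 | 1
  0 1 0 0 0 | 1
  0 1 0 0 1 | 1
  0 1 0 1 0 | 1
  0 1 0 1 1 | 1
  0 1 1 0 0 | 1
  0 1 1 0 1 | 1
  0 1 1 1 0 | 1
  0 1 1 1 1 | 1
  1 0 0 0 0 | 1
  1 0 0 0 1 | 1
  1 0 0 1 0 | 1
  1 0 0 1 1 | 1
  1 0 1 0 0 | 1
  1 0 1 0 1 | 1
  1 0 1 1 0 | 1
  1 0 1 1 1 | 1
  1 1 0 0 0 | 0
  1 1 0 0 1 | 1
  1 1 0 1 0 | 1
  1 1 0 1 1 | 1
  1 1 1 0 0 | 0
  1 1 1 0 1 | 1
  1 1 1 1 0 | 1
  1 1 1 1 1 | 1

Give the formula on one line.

((((a | ~d) & d) | (e | ~a)) | ~b)

  ~d = 11001100110011001100110011001100
  (a | ~d) = 11001100110011001111111111111111
  ((a | ~d) & d) = 00000000000000000011001100110011
  ~a = 11111111111111110000000000000000
  (e | ~a) = 11111111111111110101010101010101
  (((a | ~d) & d) | (e | ~a)) = 11111111111111110111011101110111
  ~b = 11111111000000001111111100000000
  ((((a | ~d) & d) | (e | ~a)) | ~b) = 11111111111111111111111101110111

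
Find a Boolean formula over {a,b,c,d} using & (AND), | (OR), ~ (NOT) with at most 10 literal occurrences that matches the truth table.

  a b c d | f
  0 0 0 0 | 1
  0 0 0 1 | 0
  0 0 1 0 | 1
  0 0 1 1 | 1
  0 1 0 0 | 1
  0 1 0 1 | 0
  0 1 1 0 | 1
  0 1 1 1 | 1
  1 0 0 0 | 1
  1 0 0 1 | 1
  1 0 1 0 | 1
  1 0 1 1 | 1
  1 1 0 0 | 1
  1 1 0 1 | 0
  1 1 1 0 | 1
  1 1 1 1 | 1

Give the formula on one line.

  ~b = 1111000011110000
  ~a = 1111111100000000
  (~b & ~a) = 1111000000000000
  ((~b & ~a) | d) = 1111010101010101
  (a & ~b) = 0000000011110000
  (((~b & ~a) | d) & (a & ~b)) = 0000000001010000
  ~d = 1010101010101010
  ((((~b & ~a) | d) & (a & ~b)) | ~d) = 1010101011111010
  (c | ((((~b & ~a) | d) & (a & ~b)) | ~d)) = 1011101111111011

(c | ((((~b & ~a) | d) & (a & ~b)) | ~d))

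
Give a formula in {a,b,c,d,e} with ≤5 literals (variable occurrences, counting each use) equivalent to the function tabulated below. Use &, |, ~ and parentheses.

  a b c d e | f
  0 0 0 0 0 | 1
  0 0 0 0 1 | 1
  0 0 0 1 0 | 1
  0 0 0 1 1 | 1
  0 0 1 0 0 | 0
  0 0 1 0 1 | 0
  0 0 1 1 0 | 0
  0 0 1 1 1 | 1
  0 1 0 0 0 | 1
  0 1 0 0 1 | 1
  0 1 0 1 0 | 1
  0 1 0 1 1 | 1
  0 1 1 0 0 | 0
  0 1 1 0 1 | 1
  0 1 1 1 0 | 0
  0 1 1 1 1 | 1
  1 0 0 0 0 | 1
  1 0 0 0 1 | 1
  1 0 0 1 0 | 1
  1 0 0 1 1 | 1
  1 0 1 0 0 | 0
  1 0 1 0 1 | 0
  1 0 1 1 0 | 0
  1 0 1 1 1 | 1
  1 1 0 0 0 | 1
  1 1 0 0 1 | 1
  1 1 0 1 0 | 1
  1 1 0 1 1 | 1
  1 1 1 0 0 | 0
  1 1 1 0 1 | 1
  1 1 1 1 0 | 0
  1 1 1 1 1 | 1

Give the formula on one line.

  ~c = 11110000111100001111000011110000
  (b | d) = 00110011111111110011001111111111
  ((b | d) & e) = 00010001010101010001000101010101
  (~c | ((b | d) & e)) = 11110001111101011111000111110101

(~c | ((b | d) & e))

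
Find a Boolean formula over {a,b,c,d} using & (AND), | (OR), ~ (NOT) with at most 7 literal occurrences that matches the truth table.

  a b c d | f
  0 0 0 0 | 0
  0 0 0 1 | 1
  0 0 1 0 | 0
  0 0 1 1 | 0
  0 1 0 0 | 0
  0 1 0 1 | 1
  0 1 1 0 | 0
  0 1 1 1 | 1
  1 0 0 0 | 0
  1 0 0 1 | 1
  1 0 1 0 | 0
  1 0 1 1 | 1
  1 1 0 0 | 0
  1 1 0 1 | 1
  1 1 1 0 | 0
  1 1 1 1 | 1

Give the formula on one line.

  ~c = 1100110011001100
  (~c | b) = 1100111111001111
  (a | (~c | b)) = 1100111111111111
  (d & (a | (~c | b))) = 0100010101010101

(d & (a | (~c | b)))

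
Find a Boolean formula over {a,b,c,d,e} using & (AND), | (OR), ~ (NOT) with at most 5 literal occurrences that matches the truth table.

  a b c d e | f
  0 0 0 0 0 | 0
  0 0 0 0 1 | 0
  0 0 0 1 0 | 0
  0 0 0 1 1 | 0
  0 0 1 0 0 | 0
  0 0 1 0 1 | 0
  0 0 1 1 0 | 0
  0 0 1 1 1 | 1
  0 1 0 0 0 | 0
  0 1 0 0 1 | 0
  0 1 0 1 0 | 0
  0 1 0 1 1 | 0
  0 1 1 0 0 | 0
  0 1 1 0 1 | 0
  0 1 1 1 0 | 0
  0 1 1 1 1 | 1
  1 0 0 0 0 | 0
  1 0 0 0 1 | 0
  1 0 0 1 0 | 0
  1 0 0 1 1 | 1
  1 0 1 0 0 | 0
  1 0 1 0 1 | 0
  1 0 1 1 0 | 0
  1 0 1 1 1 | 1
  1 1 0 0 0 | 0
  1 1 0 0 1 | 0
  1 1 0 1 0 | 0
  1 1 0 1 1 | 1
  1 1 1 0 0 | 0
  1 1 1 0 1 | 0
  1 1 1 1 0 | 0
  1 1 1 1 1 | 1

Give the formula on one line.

  (c & d) = 00000011000000110000001100000011
  (a | (c & d)) = 00000011000000111111111111111111
  (d & e) = 00010001000100010001000100010001
  ((a | (c & d)) & (d & e)) = 00000001000000010001000100010001

((a | (c & d)) & (d & e))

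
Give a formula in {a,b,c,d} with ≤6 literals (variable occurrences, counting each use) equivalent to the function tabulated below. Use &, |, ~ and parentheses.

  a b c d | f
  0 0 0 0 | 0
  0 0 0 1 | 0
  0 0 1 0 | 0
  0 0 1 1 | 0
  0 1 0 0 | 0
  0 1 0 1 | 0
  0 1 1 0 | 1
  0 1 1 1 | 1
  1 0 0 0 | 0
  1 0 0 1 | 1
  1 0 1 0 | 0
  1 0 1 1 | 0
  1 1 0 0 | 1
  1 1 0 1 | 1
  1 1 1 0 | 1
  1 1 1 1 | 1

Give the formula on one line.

  (c | a) = 0011001111111111
  ~c = 1100110011001100
  (~c | b) = 1100111111001111
  ((c | a) & (~c | b)) = 0000001111001111
  (b | d) = 0101111101011111
  (((c | a) & (~c | b)) & (b | d)) = 0000001101001111

(((c | a) & (~c | b)) & (b | d))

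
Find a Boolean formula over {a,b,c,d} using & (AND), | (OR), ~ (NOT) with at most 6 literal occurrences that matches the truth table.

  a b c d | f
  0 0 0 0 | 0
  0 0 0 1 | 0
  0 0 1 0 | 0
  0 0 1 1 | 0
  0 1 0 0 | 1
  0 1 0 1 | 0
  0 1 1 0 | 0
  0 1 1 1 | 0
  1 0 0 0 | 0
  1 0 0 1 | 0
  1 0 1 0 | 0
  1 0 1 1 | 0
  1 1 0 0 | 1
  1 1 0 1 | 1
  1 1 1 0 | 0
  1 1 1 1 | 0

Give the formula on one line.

((b & ~c) & ((a & b) | (~c & ~d)))

  ~c = 1100110011001100
  (b & ~c) = 0000110000001100
  (a & b) = 0000000000001111
  ~d = 1010101010101010
  (~c & ~d) = 1000100010001000
  ((a & b) | (~c & ~d)) = 1000100010001111
  ((b & ~c) & ((a & b) | (~c & ~d))) = 0000100000001100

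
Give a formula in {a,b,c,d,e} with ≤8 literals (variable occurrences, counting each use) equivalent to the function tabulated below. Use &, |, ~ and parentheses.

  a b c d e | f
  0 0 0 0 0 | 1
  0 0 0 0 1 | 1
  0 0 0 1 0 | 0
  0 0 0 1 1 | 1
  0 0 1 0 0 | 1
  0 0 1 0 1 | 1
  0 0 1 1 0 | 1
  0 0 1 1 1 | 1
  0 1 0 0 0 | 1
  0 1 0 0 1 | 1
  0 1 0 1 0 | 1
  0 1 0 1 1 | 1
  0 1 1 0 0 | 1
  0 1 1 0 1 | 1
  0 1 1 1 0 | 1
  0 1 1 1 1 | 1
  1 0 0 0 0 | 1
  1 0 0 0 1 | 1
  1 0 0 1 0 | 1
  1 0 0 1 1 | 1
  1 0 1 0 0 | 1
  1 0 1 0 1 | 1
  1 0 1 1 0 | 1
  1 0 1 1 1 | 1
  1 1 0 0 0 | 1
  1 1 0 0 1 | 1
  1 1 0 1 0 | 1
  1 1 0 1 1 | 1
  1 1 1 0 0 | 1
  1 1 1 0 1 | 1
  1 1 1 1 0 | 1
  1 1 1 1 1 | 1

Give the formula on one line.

((e | (((b & d) | ~d) | a)) | c)

  (b & d) = 00000000001100110000000000110011
  ~d = 11001100110011001100110011001100
  ((b & d) | ~d) = 11001100111111111100110011111111
  (((b & d) | ~d) | a) = 11001100111111111111111111111111
  (e | (((b & d) | ~d) | a)) = 11011101111111111111111111111111
  ((e | (((b & d) | ~d) | a)) | c) = 11011111111111111111111111111111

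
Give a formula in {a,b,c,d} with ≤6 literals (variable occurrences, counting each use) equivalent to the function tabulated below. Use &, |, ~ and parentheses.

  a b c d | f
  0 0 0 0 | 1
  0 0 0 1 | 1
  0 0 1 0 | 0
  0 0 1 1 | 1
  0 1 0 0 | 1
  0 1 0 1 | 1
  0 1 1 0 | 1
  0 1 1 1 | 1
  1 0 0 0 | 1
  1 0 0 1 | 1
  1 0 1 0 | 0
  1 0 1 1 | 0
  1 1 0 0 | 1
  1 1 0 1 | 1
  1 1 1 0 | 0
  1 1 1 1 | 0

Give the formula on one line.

((d & ~a) | (~c | (c & (b & ~a))))

  ~a = 1111111100000000
  (d & ~a) = 0101010100000000
  ~c = 1100110011001100
  (b & ~a) = 0000111100000000
  (c & (b & ~a)) = 0000001100000000
  (~c | (c & (b & ~a))) = 1100111111001100
  ((d & ~a) | (~c | (c & (b & ~a)))) = 1101111111001100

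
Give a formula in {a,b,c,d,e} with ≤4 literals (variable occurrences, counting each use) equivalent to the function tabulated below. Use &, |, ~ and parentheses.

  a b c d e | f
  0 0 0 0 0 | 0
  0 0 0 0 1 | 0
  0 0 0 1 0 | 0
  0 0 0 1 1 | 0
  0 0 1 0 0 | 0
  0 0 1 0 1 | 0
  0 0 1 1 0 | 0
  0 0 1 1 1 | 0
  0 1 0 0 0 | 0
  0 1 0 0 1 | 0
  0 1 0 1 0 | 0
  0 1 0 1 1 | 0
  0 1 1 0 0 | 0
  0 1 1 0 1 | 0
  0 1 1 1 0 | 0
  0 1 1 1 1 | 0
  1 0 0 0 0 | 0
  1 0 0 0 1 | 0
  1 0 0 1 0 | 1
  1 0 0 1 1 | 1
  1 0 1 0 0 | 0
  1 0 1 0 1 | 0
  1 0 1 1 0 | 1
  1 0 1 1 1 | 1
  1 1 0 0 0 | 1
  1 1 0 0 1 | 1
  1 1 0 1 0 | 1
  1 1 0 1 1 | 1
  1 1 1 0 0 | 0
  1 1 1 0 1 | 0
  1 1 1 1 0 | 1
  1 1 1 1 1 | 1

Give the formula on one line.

  ~c = 11110000111100001111000011110000
  (b & ~c) = 00000000111100000000000011110000
  (d | (b & ~c)) = 00110011111100110011001111110011
  ((d | (b & ~c)) & a) = 00000000000000000011001111110011

((d | (b & ~c)) & a)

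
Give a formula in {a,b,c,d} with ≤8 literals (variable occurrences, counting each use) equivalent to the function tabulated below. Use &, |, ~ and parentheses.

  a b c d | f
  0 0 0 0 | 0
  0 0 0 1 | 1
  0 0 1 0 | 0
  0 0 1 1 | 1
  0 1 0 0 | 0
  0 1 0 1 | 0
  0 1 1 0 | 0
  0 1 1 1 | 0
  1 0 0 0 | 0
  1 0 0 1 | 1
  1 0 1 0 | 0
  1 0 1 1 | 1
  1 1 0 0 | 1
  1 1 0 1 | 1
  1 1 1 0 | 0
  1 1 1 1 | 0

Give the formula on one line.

((~b | (~c & b)) & ((a | ~b) & (d | b)))

  ~b = 1111000011110000
  ~c = 1100110011001100
  (~c & b) = 0000110000001100
  (~b | (~c & b)) = 1111110011111100
  (a | ~b) = 1111000011111111
  (d | b) = 0101111101011111
  ((a | ~b) & (d | b)) = 0101000001011111
  ((~b | (~c & b)) & ((a | ~b) & (d | b))) = 0101000001011100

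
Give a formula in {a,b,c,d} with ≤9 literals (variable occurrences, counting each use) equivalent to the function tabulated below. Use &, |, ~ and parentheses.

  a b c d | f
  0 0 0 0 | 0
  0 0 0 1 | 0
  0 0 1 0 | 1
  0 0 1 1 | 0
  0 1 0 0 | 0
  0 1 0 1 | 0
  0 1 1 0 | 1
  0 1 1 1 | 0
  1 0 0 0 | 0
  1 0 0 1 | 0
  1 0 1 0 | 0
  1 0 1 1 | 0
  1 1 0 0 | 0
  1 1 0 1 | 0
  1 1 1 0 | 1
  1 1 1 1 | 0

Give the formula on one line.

  ~a = 1111111100000000
  (~a | b) = 1111111100001111
  (c | ~a) = 1111111100110011
  ~d = 1010101010101010
  ((c | ~a) & ~d) = 1010101000100010
  ((~a | b) & ((c | ~a) & ~d)) = 1010101000000010
  (c & ((~a | b) & ((c | ~a) & ~d))) = 0010001000000010

(c & ((~a | b) & ((c | ~a) & ~d)))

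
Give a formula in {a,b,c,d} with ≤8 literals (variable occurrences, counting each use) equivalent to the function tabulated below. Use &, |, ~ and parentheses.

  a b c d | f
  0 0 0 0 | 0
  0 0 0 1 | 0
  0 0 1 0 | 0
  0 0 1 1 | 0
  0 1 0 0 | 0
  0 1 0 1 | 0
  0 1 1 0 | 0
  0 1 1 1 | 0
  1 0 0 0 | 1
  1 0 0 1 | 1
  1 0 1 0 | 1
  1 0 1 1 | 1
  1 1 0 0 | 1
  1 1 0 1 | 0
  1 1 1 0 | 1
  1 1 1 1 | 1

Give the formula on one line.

  ~b = 1111000011110000
  (a & c) = 0000000000110011
  (b & (a & c)) = 0000000000000011
  ~d = 1010101010101010
  ((b & (a & c)) | ~d) = 1010101010101011
  (~b | ((b & (a & c)) | ~d)) = 1111101011111011
  (a & (~b | ((b & (a & c)) | ~d))) = 0000000011111011

(a & (~b | ((b & (a & c)) | ~d)))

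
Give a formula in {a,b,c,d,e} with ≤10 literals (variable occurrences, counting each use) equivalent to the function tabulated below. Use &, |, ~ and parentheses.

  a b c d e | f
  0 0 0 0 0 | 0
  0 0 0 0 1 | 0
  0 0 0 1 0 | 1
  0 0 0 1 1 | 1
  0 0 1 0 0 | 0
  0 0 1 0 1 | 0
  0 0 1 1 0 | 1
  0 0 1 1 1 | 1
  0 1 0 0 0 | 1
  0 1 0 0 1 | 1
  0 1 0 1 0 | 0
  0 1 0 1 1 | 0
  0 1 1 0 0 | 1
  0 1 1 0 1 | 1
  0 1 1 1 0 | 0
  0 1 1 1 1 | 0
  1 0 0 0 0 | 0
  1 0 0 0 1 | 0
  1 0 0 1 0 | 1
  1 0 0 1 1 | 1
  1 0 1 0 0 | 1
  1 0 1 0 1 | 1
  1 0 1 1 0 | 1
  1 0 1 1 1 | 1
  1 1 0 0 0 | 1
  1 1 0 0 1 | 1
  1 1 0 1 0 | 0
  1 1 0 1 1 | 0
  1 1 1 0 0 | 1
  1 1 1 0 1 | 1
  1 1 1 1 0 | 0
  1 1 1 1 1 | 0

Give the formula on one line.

  ~b = 11111111000000001111111100000000
  ~d = 11001100110011001100110011001100
  (~b | ~d) = 11111111110011001111111111001100
  (b | d) = 00110011111111110011001111111111
  (d | a) = 00110011001100111111111111111111
  (c & (d | a)) = 00000011000000110000111100001111
  ((b | d) | (c & (d | a))) = 00110011111111110011111111111111
  ((~b | ~d) & ((b | d) | (c & (d | a)))) = 00110011110011000011111111001100

((~b | ~d) & ((b | d) | (c & (d | a))))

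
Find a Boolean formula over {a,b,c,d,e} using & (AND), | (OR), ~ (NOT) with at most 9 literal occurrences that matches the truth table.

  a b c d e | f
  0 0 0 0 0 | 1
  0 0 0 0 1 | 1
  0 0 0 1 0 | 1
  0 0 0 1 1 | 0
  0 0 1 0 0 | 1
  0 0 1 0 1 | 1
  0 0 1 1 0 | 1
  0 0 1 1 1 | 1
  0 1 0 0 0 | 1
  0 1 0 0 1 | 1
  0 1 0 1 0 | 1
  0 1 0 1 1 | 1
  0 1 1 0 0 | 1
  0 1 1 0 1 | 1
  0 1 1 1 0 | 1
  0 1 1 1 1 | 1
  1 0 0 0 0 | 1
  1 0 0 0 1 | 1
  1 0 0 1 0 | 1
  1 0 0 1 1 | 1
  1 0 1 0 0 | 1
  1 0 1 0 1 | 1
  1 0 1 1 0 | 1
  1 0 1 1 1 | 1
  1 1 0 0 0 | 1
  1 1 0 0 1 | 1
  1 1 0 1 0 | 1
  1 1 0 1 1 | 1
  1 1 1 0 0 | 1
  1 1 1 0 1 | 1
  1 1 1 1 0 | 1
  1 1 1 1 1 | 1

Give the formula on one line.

  ~c = 11110000111100001111000011110000
  ~d = 11001100110011001100110011001100
  ~e = 10101010101010101010101010101010
  (~d | ~e) = 11101110111011101110111011101110
  ((~d | ~e) | b) = 11101110111111111110111011111111
  (~c & ((~d | ~e) | b)) = 11100000111100001110000011110000
  (c | (~c & ((~d | ~e) | b))) = 11101111111111111110111111111111
  ~b = 11111111000000001111111100000000
  (e | ~b) = 11111111010101011111111101010101
  (d & (e | ~b)) = 00110011000100010011001100010001
  (a & (d & (e | ~b))) = 00000000000000000011001100010001
  ((c | (~c & ((~d | ~e) | b))) | (a & (d & (e | ~b)))) = 11101111111111111111111111111111

((c | (~c & ((~d | ~e) | b))) | (a & (d & (e | ~b))))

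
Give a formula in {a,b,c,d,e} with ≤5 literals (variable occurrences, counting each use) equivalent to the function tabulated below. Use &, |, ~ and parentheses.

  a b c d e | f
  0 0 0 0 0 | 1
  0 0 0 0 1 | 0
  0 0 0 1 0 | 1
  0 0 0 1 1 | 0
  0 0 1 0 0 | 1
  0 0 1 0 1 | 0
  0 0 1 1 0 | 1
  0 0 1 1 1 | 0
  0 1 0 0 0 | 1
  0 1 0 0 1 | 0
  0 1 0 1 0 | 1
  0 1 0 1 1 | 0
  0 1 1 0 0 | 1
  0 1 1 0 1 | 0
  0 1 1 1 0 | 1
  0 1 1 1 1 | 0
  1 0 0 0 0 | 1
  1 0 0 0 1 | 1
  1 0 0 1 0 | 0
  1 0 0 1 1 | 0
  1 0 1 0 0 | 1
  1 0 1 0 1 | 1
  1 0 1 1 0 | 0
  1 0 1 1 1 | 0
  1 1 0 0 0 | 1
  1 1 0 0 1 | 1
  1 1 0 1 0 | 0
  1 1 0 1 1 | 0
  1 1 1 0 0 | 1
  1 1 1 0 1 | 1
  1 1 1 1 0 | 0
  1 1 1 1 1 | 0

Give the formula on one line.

((~d | ~a) & (~e | (a & e)))

  ~d = 11001100110011001100110011001100
  ~a = 11111111111111110000000000000000
  (~d | ~a) = 11111111111111111100110011001100
  ~e = 10101010101010101010101010101010
  (a & e) = 00000000000000000101010101010101
  (~e | (a & e)) = 10101010101010101111111111111111
  ((~d | ~a) & (~e | (a & e))) = 10101010101010101100110011001100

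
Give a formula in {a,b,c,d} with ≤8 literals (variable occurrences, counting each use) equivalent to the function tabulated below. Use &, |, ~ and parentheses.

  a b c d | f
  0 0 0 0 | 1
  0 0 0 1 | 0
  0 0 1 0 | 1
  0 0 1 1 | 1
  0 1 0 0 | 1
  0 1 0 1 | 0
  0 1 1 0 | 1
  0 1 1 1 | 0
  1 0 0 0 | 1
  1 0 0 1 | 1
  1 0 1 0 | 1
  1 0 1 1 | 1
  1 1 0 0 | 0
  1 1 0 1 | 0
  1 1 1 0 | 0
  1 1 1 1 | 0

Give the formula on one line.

(((~b | ~a) & ~d) | ((~c | ~b) & (c | (a & ~b))))

  ~b = 1111000011110000
  ~a = 1111111100000000
  (~b | ~a) = 1111111111110000
  ~d = 1010101010101010
  ((~b | ~a) & ~d) = 1010101010100000
  ~c = 1100110011001100
  (~c | ~b) = 1111110011111100
  (a & ~b) = 0000000011110000
  (c | (a & ~b)) = 0011001111110011
  ((~c | ~b) & (c | (a & ~b))) = 0011000011110000
  (((~b | ~a) & ~d) | ((~c | ~b) & (c | (a & ~b)))) = 1011101011110000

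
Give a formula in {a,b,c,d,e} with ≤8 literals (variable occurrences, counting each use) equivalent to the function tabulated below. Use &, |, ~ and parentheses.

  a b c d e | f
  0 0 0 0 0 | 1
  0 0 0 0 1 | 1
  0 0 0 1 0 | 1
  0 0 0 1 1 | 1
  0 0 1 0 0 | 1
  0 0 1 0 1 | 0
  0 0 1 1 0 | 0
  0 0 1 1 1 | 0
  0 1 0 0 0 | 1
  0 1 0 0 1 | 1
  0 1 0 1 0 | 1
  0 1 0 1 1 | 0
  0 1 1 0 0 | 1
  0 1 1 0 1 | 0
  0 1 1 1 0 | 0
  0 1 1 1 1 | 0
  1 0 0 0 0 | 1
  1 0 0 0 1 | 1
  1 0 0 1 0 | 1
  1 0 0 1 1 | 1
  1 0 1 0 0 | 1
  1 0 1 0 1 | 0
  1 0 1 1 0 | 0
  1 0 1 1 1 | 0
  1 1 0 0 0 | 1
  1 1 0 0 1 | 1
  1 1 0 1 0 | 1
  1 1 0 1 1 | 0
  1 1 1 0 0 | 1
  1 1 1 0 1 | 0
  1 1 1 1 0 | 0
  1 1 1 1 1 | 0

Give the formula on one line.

(((~e & ~d) | ~c) & (((~e | ~d) | ~b) | (d & c)))

  ~e = 10101010101010101010101010101010
  ~d = 11001100110011001100110011001100
  (~e & ~d) = 10001000100010001000100010001000
  ~c = 11110000111100001111000011110000
  ((~e & ~d) | ~c) = 11111000111110001111100011111000
  (~e | ~d) = 11101110111011101110111011101110
  ~b = 11111111000000001111111100000000
  ((~e | ~d) | ~b) = 11111111111011101111111111101110
  (d & c) = 00000011000000110000001100000011
  (((~e | ~d) | ~b) | (d & c)) = 11111111111011111111111111101111
  (((~e & ~d) | ~c) & (((~e | ~d) | ~b) | (d & c))) = 11111000111010001111100011101000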